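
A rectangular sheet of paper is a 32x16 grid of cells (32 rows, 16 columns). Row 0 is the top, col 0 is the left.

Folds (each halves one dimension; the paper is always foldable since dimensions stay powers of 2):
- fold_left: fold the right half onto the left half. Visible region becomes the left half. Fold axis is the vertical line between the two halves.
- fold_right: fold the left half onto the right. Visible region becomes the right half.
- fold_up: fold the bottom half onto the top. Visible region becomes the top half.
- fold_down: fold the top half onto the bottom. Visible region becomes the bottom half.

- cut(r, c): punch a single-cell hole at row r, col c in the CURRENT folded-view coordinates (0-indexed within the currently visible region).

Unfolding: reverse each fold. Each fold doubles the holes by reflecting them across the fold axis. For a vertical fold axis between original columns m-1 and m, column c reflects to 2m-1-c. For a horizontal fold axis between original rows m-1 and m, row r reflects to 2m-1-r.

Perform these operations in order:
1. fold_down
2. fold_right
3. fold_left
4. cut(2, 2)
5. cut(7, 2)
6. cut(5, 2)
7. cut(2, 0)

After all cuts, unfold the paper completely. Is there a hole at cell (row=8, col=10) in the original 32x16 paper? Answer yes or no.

Answer: yes

Derivation:
Op 1 fold_down: fold axis h@16; visible region now rows[16,32) x cols[0,16) = 16x16
Op 2 fold_right: fold axis v@8; visible region now rows[16,32) x cols[8,16) = 16x8
Op 3 fold_left: fold axis v@12; visible region now rows[16,32) x cols[8,12) = 16x4
Op 4 cut(2, 2): punch at orig (18,10); cuts so far [(18, 10)]; region rows[16,32) x cols[8,12) = 16x4
Op 5 cut(7, 2): punch at orig (23,10); cuts so far [(18, 10), (23, 10)]; region rows[16,32) x cols[8,12) = 16x4
Op 6 cut(5, 2): punch at orig (21,10); cuts so far [(18, 10), (21, 10), (23, 10)]; region rows[16,32) x cols[8,12) = 16x4
Op 7 cut(2, 0): punch at orig (18,8); cuts so far [(18, 8), (18, 10), (21, 10), (23, 10)]; region rows[16,32) x cols[8,12) = 16x4
Unfold 1 (reflect across v@12): 8 holes -> [(18, 8), (18, 10), (18, 13), (18, 15), (21, 10), (21, 13), (23, 10), (23, 13)]
Unfold 2 (reflect across v@8): 16 holes -> [(18, 0), (18, 2), (18, 5), (18, 7), (18, 8), (18, 10), (18, 13), (18, 15), (21, 2), (21, 5), (21, 10), (21, 13), (23, 2), (23, 5), (23, 10), (23, 13)]
Unfold 3 (reflect across h@16): 32 holes -> [(8, 2), (8, 5), (8, 10), (8, 13), (10, 2), (10, 5), (10, 10), (10, 13), (13, 0), (13, 2), (13, 5), (13, 7), (13, 8), (13, 10), (13, 13), (13, 15), (18, 0), (18, 2), (18, 5), (18, 7), (18, 8), (18, 10), (18, 13), (18, 15), (21, 2), (21, 5), (21, 10), (21, 13), (23, 2), (23, 5), (23, 10), (23, 13)]
Holes: [(8, 2), (8, 5), (8, 10), (8, 13), (10, 2), (10, 5), (10, 10), (10, 13), (13, 0), (13, 2), (13, 5), (13, 7), (13, 8), (13, 10), (13, 13), (13, 15), (18, 0), (18, 2), (18, 5), (18, 7), (18, 8), (18, 10), (18, 13), (18, 15), (21, 2), (21, 5), (21, 10), (21, 13), (23, 2), (23, 5), (23, 10), (23, 13)]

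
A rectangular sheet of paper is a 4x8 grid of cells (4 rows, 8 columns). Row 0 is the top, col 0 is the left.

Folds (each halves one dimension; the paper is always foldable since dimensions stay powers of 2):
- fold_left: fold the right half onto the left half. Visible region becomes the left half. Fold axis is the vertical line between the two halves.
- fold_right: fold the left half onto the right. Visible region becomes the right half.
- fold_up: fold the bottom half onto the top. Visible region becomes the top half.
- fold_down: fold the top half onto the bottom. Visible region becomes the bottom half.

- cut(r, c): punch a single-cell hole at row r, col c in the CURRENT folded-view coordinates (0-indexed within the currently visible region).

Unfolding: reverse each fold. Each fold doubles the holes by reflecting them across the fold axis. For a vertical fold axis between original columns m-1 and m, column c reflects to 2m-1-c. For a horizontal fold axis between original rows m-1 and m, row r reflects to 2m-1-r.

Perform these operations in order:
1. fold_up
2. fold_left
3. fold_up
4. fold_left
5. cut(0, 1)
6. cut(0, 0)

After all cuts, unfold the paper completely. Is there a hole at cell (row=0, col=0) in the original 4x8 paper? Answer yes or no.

Answer: yes

Derivation:
Op 1 fold_up: fold axis h@2; visible region now rows[0,2) x cols[0,8) = 2x8
Op 2 fold_left: fold axis v@4; visible region now rows[0,2) x cols[0,4) = 2x4
Op 3 fold_up: fold axis h@1; visible region now rows[0,1) x cols[0,4) = 1x4
Op 4 fold_left: fold axis v@2; visible region now rows[0,1) x cols[0,2) = 1x2
Op 5 cut(0, 1): punch at orig (0,1); cuts so far [(0, 1)]; region rows[0,1) x cols[0,2) = 1x2
Op 6 cut(0, 0): punch at orig (0,0); cuts so far [(0, 0), (0, 1)]; region rows[0,1) x cols[0,2) = 1x2
Unfold 1 (reflect across v@2): 4 holes -> [(0, 0), (0, 1), (0, 2), (0, 3)]
Unfold 2 (reflect across h@1): 8 holes -> [(0, 0), (0, 1), (0, 2), (0, 3), (1, 0), (1, 1), (1, 2), (1, 3)]
Unfold 3 (reflect across v@4): 16 holes -> [(0, 0), (0, 1), (0, 2), (0, 3), (0, 4), (0, 5), (0, 6), (0, 7), (1, 0), (1, 1), (1, 2), (1, 3), (1, 4), (1, 5), (1, 6), (1, 7)]
Unfold 4 (reflect across h@2): 32 holes -> [(0, 0), (0, 1), (0, 2), (0, 3), (0, 4), (0, 5), (0, 6), (0, 7), (1, 0), (1, 1), (1, 2), (1, 3), (1, 4), (1, 5), (1, 6), (1, 7), (2, 0), (2, 1), (2, 2), (2, 3), (2, 4), (2, 5), (2, 6), (2, 7), (3, 0), (3, 1), (3, 2), (3, 3), (3, 4), (3, 5), (3, 6), (3, 7)]
Holes: [(0, 0), (0, 1), (0, 2), (0, 3), (0, 4), (0, 5), (0, 6), (0, 7), (1, 0), (1, 1), (1, 2), (1, 3), (1, 4), (1, 5), (1, 6), (1, 7), (2, 0), (2, 1), (2, 2), (2, 3), (2, 4), (2, 5), (2, 6), (2, 7), (3, 0), (3, 1), (3, 2), (3, 3), (3, 4), (3, 5), (3, 6), (3, 7)]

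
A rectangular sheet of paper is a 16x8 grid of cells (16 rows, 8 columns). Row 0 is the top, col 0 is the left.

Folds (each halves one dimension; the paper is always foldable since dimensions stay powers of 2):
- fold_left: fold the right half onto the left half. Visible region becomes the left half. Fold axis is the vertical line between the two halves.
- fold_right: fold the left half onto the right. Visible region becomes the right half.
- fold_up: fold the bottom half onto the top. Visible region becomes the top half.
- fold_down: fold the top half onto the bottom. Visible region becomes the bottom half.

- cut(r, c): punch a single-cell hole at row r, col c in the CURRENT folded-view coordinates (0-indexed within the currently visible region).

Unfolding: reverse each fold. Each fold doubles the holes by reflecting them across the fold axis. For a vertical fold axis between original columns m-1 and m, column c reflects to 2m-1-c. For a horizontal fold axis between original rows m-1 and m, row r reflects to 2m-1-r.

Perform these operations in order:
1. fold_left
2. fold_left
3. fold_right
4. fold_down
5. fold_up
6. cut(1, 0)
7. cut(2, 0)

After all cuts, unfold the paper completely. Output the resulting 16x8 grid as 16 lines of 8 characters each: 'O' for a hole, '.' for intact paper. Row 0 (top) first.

Answer: ........
OOOOOOOO
OOOOOOOO
........
........
OOOOOOOO
OOOOOOOO
........
........
OOOOOOOO
OOOOOOOO
........
........
OOOOOOOO
OOOOOOOO
........

Derivation:
Op 1 fold_left: fold axis v@4; visible region now rows[0,16) x cols[0,4) = 16x4
Op 2 fold_left: fold axis v@2; visible region now rows[0,16) x cols[0,2) = 16x2
Op 3 fold_right: fold axis v@1; visible region now rows[0,16) x cols[1,2) = 16x1
Op 4 fold_down: fold axis h@8; visible region now rows[8,16) x cols[1,2) = 8x1
Op 5 fold_up: fold axis h@12; visible region now rows[8,12) x cols[1,2) = 4x1
Op 6 cut(1, 0): punch at orig (9,1); cuts so far [(9, 1)]; region rows[8,12) x cols[1,2) = 4x1
Op 7 cut(2, 0): punch at orig (10,1); cuts so far [(9, 1), (10, 1)]; region rows[8,12) x cols[1,2) = 4x1
Unfold 1 (reflect across h@12): 4 holes -> [(9, 1), (10, 1), (13, 1), (14, 1)]
Unfold 2 (reflect across h@8): 8 holes -> [(1, 1), (2, 1), (5, 1), (6, 1), (9, 1), (10, 1), (13, 1), (14, 1)]
Unfold 3 (reflect across v@1): 16 holes -> [(1, 0), (1, 1), (2, 0), (2, 1), (5, 0), (5, 1), (6, 0), (6, 1), (9, 0), (9, 1), (10, 0), (10, 1), (13, 0), (13, 1), (14, 0), (14, 1)]
Unfold 4 (reflect across v@2): 32 holes -> [(1, 0), (1, 1), (1, 2), (1, 3), (2, 0), (2, 1), (2, 2), (2, 3), (5, 0), (5, 1), (5, 2), (5, 3), (6, 0), (6, 1), (6, 2), (6, 3), (9, 0), (9, 1), (9, 2), (9, 3), (10, 0), (10, 1), (10, 2), (10, 3), (13, 0), (13, 1), (13, 2), (13, 3), (14, 0), (14, 1), (14, 2), (14, 3)]
Unfold 5 (reflect across v@4): 64 holes -> [(1, 0), (1, 1), (1, 2), (1, 3), (1, 4), (1, 5), (1, 6), (1, 7), (2, 0), (2, 1), (2, 2), (2, 3), (2, 4), (2, 5), (2, 6), (2, 7), (5, 0), (5, 1), (5, 2), (5, 3), (5, 4), (5, 5), (5, 6), (5, 7), (6, 0), (6, 1), (6, 2), (6, 3), (6, 4), (6, 5), (6, 6), (6, 7), (9, 0), (9, 1), (9, 2), (9, 3), (9, 4), (9, 5), (9, 6), (9, 7), (10, 0), (10, 1), (10, 2), (10, 3), (10, 4), (10, 5), (10, 6), (10, 7), (13, 0), (13, 1), (13, 2), (13, 3), (13, 4), (13, 5), (13, 6), (13, 7), (14, 0), (14, 1), (14, 2), (14, 3), (14, 4), (14, 5), (14, 6), (14, 7)]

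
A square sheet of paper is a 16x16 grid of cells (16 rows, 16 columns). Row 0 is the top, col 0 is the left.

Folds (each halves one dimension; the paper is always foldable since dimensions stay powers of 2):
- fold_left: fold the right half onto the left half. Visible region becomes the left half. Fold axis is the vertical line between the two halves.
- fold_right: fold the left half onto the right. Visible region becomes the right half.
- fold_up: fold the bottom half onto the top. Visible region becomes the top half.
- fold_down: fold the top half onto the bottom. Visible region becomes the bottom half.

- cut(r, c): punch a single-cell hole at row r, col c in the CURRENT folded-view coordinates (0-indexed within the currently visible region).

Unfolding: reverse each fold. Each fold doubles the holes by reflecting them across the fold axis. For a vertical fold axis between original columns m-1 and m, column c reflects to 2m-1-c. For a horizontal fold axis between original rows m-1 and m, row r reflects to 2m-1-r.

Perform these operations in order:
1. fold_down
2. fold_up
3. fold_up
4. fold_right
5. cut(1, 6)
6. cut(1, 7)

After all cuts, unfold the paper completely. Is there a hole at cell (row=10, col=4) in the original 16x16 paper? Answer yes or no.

Op 1 fold_down: fold axis h@8; visible region now rows[8,16) x cols[0,16) = 8x16
Op 2 fold_up: fold axis h@12; visible region now rows[8,12) x cols[0,16) = 4x16
Op 3 fold_up: fold axis h@10; visible region now rows[8,10) x cols[0,16) = 2x16
Op 4 fold_right: fold axis v@8; visible region now rows[8,10) x cols[8,16) = 2x8
Op 5 cut(1, 6): punch at orig (9,14); cuts so far [(9, 14)]; region rows[8,10) x cols[8,16) = 2x8
Op 6 cut(1, 7): punch at orig (9,15); cuts so far [(9, 14), (9, 15)]; region rows[8,10) x cols[8,16) = 2x8
Unfold 1 (reflect across v@8): 4 holes -> [(9, 0), (9, 1), (9, 14), (9, 15)]
Unfold 2 (reflect across h@10): 8 holes -> [(9, 0), (9, 1), (9, 14), (9, 15), (10, 0), (10, 1), (10, 14), (10, 15)]
Unfold 3 (reflect across h@12): 16 holes -> [(9, 0), (9, 1), (9, 14), (9, 15), (10, 0), (10, 1), (10, 14), (10, 15), (13, 0), (13, 1), (13, 14), (13, 15), (14, 0), (14, 1), (14, 14), (14, 15)]
Unfold 4 (reflect across h@8): 32 holes -> [(1, 0), (1, 1), (1, 14), (1, 15), (2, 0), (2, 1), (2, 14), (2, 15), (5, 0), (5, 1), (5, 14), (5, 15), (6, 0), (6, 1), (6, 14), (6, 15), (9, 0), (9, 1), (9, 14), (9, 15), (10, 0), (10, 1), (10, 14), (10, 15), (13, 0), (13, 1), (13, 14), (13, 15), (14, 0), (14, 1), (14, 14), (14, 15)]
Holes: [(1, 0), (1, 1), (1, 14), (1, 15), (2, 0), (2, 1), (2, 14), (2, 15), (5, 0), (5, 1), (5, 14), (5, 15), (6, 0), (6, 1), (6, 14), (6, 15), (9, 0), (9, 1), (9, 14), (9, 15), (10, 0), (10, 1), (10, 14), (10, 15), (13, 0), (13, 1), (13, 14), (13, 15), (14, 0), (14, 1), (14, 14), (14, 15)]

Answer: no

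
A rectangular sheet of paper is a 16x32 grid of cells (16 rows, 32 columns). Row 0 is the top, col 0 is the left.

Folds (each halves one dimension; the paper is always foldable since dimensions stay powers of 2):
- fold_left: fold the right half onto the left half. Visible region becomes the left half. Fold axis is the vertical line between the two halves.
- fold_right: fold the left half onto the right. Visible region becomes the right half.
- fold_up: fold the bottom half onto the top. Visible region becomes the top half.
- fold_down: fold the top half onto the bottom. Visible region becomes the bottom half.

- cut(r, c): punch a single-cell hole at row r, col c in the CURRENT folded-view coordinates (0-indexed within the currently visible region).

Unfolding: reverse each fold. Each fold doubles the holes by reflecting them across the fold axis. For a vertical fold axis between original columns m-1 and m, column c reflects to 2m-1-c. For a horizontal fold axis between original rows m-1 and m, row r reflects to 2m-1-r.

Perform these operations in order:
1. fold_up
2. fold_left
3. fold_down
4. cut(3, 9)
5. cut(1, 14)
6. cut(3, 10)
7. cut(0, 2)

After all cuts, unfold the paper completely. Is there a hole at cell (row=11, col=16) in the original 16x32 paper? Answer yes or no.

Op 1 fold_up: fold axis h@8; visible region now rows[0,8) x cols[0,32) = 8x32
Op 2 fold_left: fold axis v@16; visible region now rows[0,8) x cols[0,16) = 8x16
Op 3 fold_down: fold axis h@4; visible region now rows[4,8) x cols[0,16) = 4x16
Op 4 cut(3, 9): punch at orig (7,9); cuts so far [(7, 9)]; region rows[4,8) x cols[0,16) = 4x16
Op 5 cut(1, 14): punch at orig (5,14); cuts so far [(5, 14), (7, 9)]; region rows[4,8) x cols[0,16) = 4x16
Op 6 cut(3, 10): punch at orig (7,10); cuts so far [(5, 14), (7, 9), (7, 10)]; region rows[4,8) x cols[0,16) = 4x16
Op 7 cut(0, 2): punch at orig (4,2); cuts so far [(4, 2), (5, 14), (7, 9), (7, 10)]; region rows[4,8) x cols[0,16) = 4x16
Unfold 1 (reflect across h@4): 8 holes -> [(0, 9), (0, 10), (2, 14), (3, 2), (4, 2), (5, 14), (7, 9), (7, 10)]
Unfold 2 (reflect across v@16): 16 holes -> [(0, 9), (0, 10), (0, 21), (0, 22), (2, 14), (2, 17), (3, 2), (3, 29), (4, 2), (4, 29), (5, 14), (5, 17), (7, 9), (7, 10), (7, 21), (7, 22)]
Unfold 3 (reflect across h@8): 32 holes -> [(0, 9), (0, 10), (0, 21), (0, 22), (2, 14), (2, 17), (3, 2), (3, 29), (4, 2), (4, 29), (5, 14), (5, 17), (7, 9), (7, 10), (7, 21), (7, 22), (8, 9), (8, 10), (8, 21), (8, 22), (10, 14), (10, 17), (11, 2), (11, 29), (12, 2), (12, 29), (13, 14), (13, 17), (15, 9), (15, 10), (15, 21), (15, 22)]
Holes: [(0, 9), (0, 10), (0, 21), (0, 22), (2, 14), (2, 17), (3, 2), (3, 29), (4, 2), (4, 29), (5, 14), (5, 17), (7, 9), (7, 10), (7, 21), (7, 22), (8, 9), (8, 10), (8, 21), (8, 22), (10, 14), (10, 17), (11, 2), (11, 29), (12, 2), (12, 29), (13, 14), (13, 17), (15, 9), (15, 10), (15, 21), (15, 22)]

Answer: no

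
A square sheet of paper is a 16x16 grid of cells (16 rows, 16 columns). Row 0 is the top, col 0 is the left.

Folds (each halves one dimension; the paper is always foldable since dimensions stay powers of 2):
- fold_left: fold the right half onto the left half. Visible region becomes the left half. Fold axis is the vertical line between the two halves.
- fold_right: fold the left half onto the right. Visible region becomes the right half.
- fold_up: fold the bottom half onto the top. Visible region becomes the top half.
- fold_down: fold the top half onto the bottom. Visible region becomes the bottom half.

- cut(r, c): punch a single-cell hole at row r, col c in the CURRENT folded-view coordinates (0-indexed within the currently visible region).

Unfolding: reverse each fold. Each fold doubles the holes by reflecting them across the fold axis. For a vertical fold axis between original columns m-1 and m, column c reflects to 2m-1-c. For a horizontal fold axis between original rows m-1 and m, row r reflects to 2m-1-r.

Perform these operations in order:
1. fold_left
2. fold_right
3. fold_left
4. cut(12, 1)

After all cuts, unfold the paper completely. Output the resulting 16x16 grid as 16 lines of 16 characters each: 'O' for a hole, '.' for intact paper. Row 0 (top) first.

Op 1 fold_left: fold axis v@8; visible region now rows[0,16) x cols[0,8) = 16x8
Op 2 fold_right: fold axis v@4; visible region now rows[0,16) x cols[4,8) = 16x4
Op 3 fold_left: fold axis v@6; visible region now rows[0,16) x cols[4,6) = 16x2
Op 4 cut(12, 1): punch at orig (12,5); cuts so far [(12, 5)]; region rows[0,16) x cols[4,6) = 16x2
Unfold 1 (reflect across v@6): 2 holes -> [(12, 5), (12, 6)]
Unfold 2 (reflect across v@4): 4 holes -> [(12, 1), (12, 2), (12, 5), (12, 6)]
Unfold 3 (reflect across v@8): 8 holes -> [(12, 1), (12, 2), (12, 5), (12, 6), (12, 9), (12, 10), (12, 13), (12, 14)]

Answer: ................
................
................
................
................
................
................
................
................
................
................
................
.OO..OO..OO..OO.
................
................
................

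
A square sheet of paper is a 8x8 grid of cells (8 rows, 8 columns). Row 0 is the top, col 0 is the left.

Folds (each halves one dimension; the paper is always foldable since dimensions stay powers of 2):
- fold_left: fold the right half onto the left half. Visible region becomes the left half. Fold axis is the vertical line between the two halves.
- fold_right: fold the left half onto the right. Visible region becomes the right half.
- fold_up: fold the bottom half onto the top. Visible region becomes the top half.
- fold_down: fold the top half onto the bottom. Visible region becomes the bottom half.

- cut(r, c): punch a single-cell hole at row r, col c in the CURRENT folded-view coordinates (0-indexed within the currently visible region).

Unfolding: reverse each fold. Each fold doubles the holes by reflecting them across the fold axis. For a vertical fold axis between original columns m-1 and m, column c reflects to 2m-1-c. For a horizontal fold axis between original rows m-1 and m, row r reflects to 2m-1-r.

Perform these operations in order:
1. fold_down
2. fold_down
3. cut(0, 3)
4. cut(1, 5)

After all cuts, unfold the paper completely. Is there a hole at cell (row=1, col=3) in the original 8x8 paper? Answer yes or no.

Op 1 fold_down: fold axis h@4; visible region now rows[4,8) x cols[0,8) = 4x8
Op 2 fold_down: fold axis h@6; visible region now rows[6,8) x cols[0,8) = 2x8
Op 3 cut(0, 3): punch at orig (6,3); cuts so far [(6, 3)]; region rows[6,8) x cols[0,8) = 2x8
Op 4 cut(1, 5): punch at orig (7,5); cuts so far [(6, 3), (7, 5)]; region rows[6,8) x cols[0,8) = 2x8
Unfold 1 (reflect across h@6): 4 holes -> [(4, 5), (5, 3), (6, 3), (7, 5)]
Unfold 2 (reflect across h@4): 8 holes -> [(0, 5), (1, 3), (2, 3), (3, 5), (4, 5), (5, 3), (6, 3), (7, 5)]
Holes: [(0, 5), (1, 3), (2, 3), (3, 5), (4, 5), (5, 3), (6, 3), (7, 5)]

Answer: yes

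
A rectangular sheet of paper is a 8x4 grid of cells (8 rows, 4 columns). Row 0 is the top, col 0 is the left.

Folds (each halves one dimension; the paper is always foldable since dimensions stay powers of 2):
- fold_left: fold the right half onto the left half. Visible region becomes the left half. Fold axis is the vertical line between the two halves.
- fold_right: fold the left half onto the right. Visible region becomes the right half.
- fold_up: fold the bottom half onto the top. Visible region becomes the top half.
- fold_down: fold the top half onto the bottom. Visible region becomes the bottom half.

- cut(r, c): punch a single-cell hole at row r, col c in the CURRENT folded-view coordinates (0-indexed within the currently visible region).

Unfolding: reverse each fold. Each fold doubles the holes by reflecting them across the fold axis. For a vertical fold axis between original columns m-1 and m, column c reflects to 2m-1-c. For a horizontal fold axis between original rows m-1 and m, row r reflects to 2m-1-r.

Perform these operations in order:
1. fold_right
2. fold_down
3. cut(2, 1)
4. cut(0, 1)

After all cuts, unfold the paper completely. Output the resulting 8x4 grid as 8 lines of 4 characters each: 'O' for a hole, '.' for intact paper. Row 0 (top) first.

Op 1 fold_right: fold axis v@2; visible region now rows[0,8) x cols[2,4) = 8x2
Op 2 fold_down: fold axis h@4; visible region now rows[4,8) x cols[2,4) = 4x2
Op 3 cut(2, 1): punch at orig (6,3); cuts so far [(6, 3)]; region rows[4,8) x cols[2,4) = 4x2
Op 4 cut(0, 1): punch at orig (4,3); cuts so far [(4, 3), (6, 3)]; region rows[4,8) x cols[2,4) = 4x2
Unfold 1 (reflect across h@4): 4 holes -> [(1, 3), (3, 3), (4, 3), (6, 3)]
Unfold 2 (reflect across v@2): 8 holes -> [(1, 0), (1, 3), (3, 0), (3, 3), (4, 0), (4, 3), (6, 0), (6, 3)]

Answer: ....
O..O
....
O..O
O..O
....
O..O
....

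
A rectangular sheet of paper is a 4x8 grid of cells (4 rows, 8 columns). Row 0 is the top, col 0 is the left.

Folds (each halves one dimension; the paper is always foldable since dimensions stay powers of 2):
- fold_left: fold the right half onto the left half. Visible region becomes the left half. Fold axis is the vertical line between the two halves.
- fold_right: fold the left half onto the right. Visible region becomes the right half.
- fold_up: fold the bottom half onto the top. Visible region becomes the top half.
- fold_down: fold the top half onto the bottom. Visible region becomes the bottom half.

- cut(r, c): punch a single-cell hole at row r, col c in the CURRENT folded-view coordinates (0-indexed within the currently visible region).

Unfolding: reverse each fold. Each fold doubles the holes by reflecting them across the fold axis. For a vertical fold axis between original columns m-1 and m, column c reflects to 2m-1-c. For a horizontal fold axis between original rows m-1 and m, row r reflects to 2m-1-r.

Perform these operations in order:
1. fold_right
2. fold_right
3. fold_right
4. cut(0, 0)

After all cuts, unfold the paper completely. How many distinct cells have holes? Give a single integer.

Op 1 fold_right: fold axis v@4; visible region now rows[0,4) x cols[4,8) = 4x4
Op 2 fold_right: fold axis v@6; visible region now rows[0,4) x cols[6,8) = 4x2
Op 3 fold_right: fold axis v@7; visible region now rows[0,4) x cols[7,8) = 4x1
Op 4 cut(0, 0): punch at orig (0,7); cuts so far [(0, 7)]; region rows[0,4) x cols[7,8) = 4x1
Unfold 1 (reflect across v@7): 2 holes -> [(0, 6), (0, 7)]
Unfold 2 (reflect across v@6): 4 holes -> [(0, 4), (0, 5), (0, 6), (0, 7)]
Unfold 3 (reflect across v@4): 8 holes -> [(0, 0), (0, 1), (0, 2), (0, 3), (0, 4), (0, 5), (0, 6), (0, 7)]

Answer: 8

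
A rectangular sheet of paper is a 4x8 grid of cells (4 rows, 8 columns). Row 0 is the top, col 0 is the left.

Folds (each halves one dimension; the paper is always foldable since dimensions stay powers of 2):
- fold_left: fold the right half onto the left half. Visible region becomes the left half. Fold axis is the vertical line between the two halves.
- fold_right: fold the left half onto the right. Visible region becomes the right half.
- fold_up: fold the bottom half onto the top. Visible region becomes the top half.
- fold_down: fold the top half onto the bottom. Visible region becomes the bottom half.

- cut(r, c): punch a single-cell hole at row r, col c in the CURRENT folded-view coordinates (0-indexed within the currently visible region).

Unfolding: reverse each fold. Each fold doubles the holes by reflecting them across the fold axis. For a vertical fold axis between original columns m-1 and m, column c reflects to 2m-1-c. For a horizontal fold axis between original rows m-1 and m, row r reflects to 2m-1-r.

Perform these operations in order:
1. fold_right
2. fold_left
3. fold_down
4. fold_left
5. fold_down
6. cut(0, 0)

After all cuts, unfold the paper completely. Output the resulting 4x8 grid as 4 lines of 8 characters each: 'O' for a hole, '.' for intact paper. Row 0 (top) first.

Answer: OOOOOOOO
OOOOOOOO
OOOOOOOO
OOOOOOOO

Derivation:
Op 1 fold_right: fold axis v@4; visible region now rows[0,4) x cols[4,8) = 4x4
Op 2 fold_left: fold axis v@6; visible region now rows[0,4) x cols[4,6) = 4x2
Op 3 fold_down: fold axis h@2; visible region now rows[2,4) x cols[4,6) = 2x2
Op 4 fold_left: fold axis v@5; visible region now rows[2,4) x cols[4,5) = 2x1
Op 5 fold_down: fold axis h@3; visible region now rows[3,4) x cols[4,5) = 1x1
Op 6 cut(0, 0): punch at orig (3,4); cuts so far [(3, 4)]; region rows[3,4) x cols[4,5) = 1x1
Unfold 1 (reflect across h@3): 2 holes -> [(2, 4), (3, 4)]
Unfold 2 (reflect across v@5): 4 holes -> [(2, 4), (2, 5), (3, 4), (3, 5)]
Unfold 3 (reflect across h@2): 8 holes -> [(0, 4), (0, 5), (1, 4), (1, 5), (2, 4), (2, 5), (3, 4), (3, 5)]
Unfold 4 (reflect across v@6): 16 holes -> [(0, 4), (0, 5), (0, 6), (0, 7), (1, 4), (1, 5), (1, 6), (1, 7), (2, 4), (2, 5), (2, 6), (2, 7), (3, 4), (3, 5), (3, 6), (3, 7)]
Unfold 5 (reflect across v@4): 32 holes -> [(0, 0), (0, 1), (0, 2), (0, 3), (0, 4), (0, 5), (0, 6), (0, 7), (1, 0), (1, 1), (1, 2), (1, 3), (1, 4), (1, 5), (1, 6), (1, 7), (2, 0), (2, 1), (2, 2), (2, 3), (2, 4), (2, 5), (2, 6), (2, 7), (3, 0), (3, 1), (3, 2), (3, 3), (3, 4), (3, 5), (3, 6), (3, 7)]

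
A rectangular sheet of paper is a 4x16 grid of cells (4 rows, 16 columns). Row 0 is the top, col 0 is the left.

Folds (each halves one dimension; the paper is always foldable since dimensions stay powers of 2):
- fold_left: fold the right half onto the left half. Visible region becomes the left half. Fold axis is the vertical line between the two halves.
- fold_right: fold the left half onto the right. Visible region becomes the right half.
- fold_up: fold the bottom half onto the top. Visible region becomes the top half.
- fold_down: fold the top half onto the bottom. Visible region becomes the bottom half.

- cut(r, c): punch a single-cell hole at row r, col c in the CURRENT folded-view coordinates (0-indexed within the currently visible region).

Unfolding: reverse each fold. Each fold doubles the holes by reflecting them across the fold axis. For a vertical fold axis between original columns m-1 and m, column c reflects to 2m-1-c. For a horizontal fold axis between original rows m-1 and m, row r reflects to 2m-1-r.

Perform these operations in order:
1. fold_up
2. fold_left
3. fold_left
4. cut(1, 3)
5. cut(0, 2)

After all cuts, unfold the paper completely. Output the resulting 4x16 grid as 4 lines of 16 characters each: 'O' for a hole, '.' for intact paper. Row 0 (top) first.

Op 1 fold_up: fold axis h@2; visible region now rows[0,2) x cols[0,16) = 2x16
Op 2 fold_left: fold axis v@8; visible region now rows[0,2) x cols[0,8) = 2x8
Op 3 fold_left: fold axis v@4; visible region now rows[0,2) x cols[0,4) = 2x4
Op 4 cut(1, 3): punch at orig (1,3); cuts so far [(1, 3)]; region rows[0,2) x cols[0,4) = 2x4
Op 5 cut(0, 2): punch at orig (0,2); cuts so far [(0, 2), (1, 3)]; region rows[0,2) x cols[0,4) = 2x4
Unfold 1 (reflect across v@4): 4 holes -> [(0, 2), (0, 5), (1, 3), (1, 4)]
Unfold 2 (reflect across v@8): 8 holes -> [(0, 2), (0, 5), (0, 10), (0, 13), (1, 3), (1, 4), (1, 11), (1, 12)]
Unfold 3 (reflect across h@2): 16 holes -> [(0, 2), (0, 5), (0, 10), (0, 13), (1, 3), (1, 4), (1, 11), (1, 12), (2, 3), (2, 4), (2, 11), (2, 12), (3, 2), (3, 5), (3, 10), (3, 13)]

Answer: ..O..O....O..O..
...OO......OO...
...OO......OO...
..O..O....O..O..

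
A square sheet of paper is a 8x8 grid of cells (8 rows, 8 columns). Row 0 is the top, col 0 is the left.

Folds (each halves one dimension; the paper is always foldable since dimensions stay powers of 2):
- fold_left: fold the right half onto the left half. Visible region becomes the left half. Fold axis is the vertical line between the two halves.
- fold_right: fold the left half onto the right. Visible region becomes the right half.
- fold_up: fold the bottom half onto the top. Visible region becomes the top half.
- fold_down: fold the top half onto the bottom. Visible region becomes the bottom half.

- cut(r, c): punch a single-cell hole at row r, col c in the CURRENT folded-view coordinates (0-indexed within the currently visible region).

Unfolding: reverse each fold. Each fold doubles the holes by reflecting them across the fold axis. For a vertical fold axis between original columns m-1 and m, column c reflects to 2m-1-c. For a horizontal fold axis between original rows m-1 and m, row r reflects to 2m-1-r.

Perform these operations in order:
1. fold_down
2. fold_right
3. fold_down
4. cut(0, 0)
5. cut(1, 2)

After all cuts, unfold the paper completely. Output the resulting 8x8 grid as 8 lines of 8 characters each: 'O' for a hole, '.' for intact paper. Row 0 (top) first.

Answer: .O....O.
...OO...
...OO...
.O....O.
.O....O.
...OO...
...OO...
.O....O.

Derivation:
Op 1 fold_down: fold axis h@4; visible region now rows[4,8) x cols[0,8) = 4x8
Op 2 fold_right: fold axis v@4; visible region now rows[4,8) x cols[4,8) = 4x4
Op 3 fold_down: fold axis h@6; visible region now rows[6,8) x cols[4,8) = 2x4
Op 4 cut(0, 0): punch at orig (6,4); cuts so far [(6, 4)]; region rows[6,8) x cols[4,8) = 2x4
Op 5 cut(1, 2): punch at orig (7,6); cuts so far [(6, 4), (7, 6)]; region rows[6,8) x cols[4,8) = 2x4
Unfold 1 (reflect across h@6): 4 holes -> [(4, 6), (5, 4), (6, 4), (7, 6)]
Unfold 2 (reflect across v@4): 8 holes -> [(4, 1), (4, 6), (5, 3), (5, 4), (6, 3), (6, 4), (7, 1), (7, 6)]
Unfold 3 (reflect across h@4): 16 holes -> [(0, 1), (0, 6), (1, 3), (1, 4), (2, 3), (2, 4), (3, 1), (3, 6), (4, 1), (4, 6), (5, 3), (5, 4), (6, 3), (6, 4), (7, 1), (7, 6)]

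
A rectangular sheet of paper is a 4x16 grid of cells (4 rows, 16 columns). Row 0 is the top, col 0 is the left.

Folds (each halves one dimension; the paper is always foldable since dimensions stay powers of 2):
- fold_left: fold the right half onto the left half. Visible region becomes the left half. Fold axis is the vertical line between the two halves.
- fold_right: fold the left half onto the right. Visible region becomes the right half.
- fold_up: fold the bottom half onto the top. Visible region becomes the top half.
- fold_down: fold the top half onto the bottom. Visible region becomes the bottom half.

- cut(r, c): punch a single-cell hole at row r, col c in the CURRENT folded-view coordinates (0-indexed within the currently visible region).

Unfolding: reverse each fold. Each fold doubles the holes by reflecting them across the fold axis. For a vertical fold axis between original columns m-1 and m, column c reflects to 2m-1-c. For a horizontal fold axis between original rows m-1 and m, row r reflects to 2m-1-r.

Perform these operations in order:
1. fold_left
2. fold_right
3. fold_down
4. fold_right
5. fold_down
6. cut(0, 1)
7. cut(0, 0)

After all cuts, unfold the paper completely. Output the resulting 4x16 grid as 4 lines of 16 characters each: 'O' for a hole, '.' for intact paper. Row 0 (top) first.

Answer: OOOOOOOOOOOOOOOO
OOOOOOOOOOOOOOOO
OOOOOOOOOOOOOOOO
OOOOOOOOOOOOOOOO

Derivation:
Op 1 fold_left: fold axis v@8; visible region now rows[0,4) x cols[0,8) = 4x8
Op 2 fold_right: fold axis v@4; visible region now rows[0,4) x cols[4,8) = 4x4
Op 3 fold_down: fold axis h@2; visible region now rows[2,4) x cols[4,8) = 2x4
Op 4 fold_right: fold axis v@6; visible region now rows[2,4) x cols[6,8) = 2x2
Op 5 fold_down: fold axis h@3; visible region now rows[3,4) x cols[6,8) = 1x2
Op 6 cut(0, 1): punch at orig (3,7); cuts so far [(3, 7)]; region rows[3,4) x cols[6,8) = 1x2
Op 7 cut(0, 0): punch at orig (3,6); cuts so far [(3, 6), (3, 7)]; region rows[3,4) x cols[6,8) = 1x2
Unfold 1 (reflect across h@3): 4 holes -> [(2, 6), (2, 7), (3, 6), (3, 7)]
Unfold 2 (reflect across v@6): 8 holes -> [(2, 4), (2, 5), (2, 6), (2, 7), (3, 4), (3, 5), (3, 6), (3, 7)]
Unfold 3 (reflect across h@2): 16 holes -> [(0, 4), (0, 5), (0, 6), (0, 7), (1, 4), (1, 5), (1, 6), (1, 7), (2, 4), (2, 5), (2, 6), (2, 7), (3, 4), (3, 5), (3, 6), (3, 7)]
Unfold 4 (reflect across v@4): 32 holes -> [(0, 0), (0, 1), (0, 2), (0, 3), (0, 4), (0, 5), (0, 6), (0, 7), (1, 0), (1, 1), (1, 2), (1, 3), (1, 4), (1, 5), (1, 6), (1, 7), (2, 0), (2, 1), (2, 2), (2, 3), (2, 4), (2, 5), (2, 6), (2, 7), (3, 0), (3, 1), (3, 2), (3, 3), (3, 4), (3, 5), (3, 6), (3, 7)]
Unfold 5 (reflect across v@8): 64 holes -> [(0, 0), (0, 1), (0, 2), (0, 3), (0, 4), (0, 5), (0, 6), (0, 7), (0, 8), (0, 9), (0, 10), (0, 11), (0, 12), (0, 13), (0, 14), (0, 15), (1, 0), (1, 1), (1, 2), (1, 3), (1, 4), (1, 5), (1, 6), (1, 7), (1, 8), (1, 9), (1, 10), (1, 11), (1, 12), (1, 13), (1, 14), (1, 15), (2, 0), (2, 1), (2, 2), (2, 3), (2, 4), (2, 5), (2, 6), (2, 7), (2, 8), (2, 9), (2, 10), (2, 11), (2, 12), (2, 13), (2, 14), (2, 15), (3, 0), (3, 1), (3, 2), (3, 3), (3, 4), (3, 5), (3, 6), (3, 7), (3, 8), (3, 9), (3, 10), (3, 11), (3, 12), (3, 13), (3, 14), (3, 15)]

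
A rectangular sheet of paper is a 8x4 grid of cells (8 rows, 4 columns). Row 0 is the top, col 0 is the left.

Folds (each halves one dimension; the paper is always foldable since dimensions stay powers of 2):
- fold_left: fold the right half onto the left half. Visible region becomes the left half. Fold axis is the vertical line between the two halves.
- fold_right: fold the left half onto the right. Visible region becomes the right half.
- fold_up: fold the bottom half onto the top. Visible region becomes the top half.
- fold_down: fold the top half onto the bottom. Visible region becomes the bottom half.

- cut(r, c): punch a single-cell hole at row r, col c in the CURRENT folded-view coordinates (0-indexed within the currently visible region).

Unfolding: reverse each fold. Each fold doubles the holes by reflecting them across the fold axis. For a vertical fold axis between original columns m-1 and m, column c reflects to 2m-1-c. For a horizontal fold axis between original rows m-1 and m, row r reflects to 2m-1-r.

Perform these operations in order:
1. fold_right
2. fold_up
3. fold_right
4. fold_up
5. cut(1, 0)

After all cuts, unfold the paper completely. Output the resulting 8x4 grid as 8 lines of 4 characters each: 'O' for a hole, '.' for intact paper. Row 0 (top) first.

Answer: ....
OOOO
OOOO
....
....
OOOO
OOOO
....

Derivation:
Op 1 fold_right: fold axis v@2; visible region now rows[0,8) x cols[2,4) = 8x2
Op 2 fold_up: fold axis h@4; visible region now rows[0,4) x cols[2,4) = 4x2
Op 3 fold_right: fold axis v@3; visible region now rows[0,4) x cols[3,4) = 4x1
Op 4 fold_up: fold axis h@2; visible region now rows[0,2) x cols[3,4) = 2x1
Op 5 cut(1, 0): punch at orig (1,3); cuts so far [(1, 3)]; region rows[0,2) x cols[3,4) = 2x1
Unfold 1 (reflect across h@2): 2 holes -> [(1, 3), (2, 3)]
Unfold 2 (reflect across v@3): 4 holes -> [(1, 2), (1, 3), (2, 2), (2, 3)]
Unfold 3 (reflect across h@4): 8 holes -> [(1, 2), (1, 3), (2, 2), (2, 3), (5, 2), (5, 3), (6, 2), (6, 3)]
Unfold 4 (reflect across v@2): 16 holes -> [(1, 0), (1, 1), (1, 2), (1, 3), (2, 0), (2, 1), (2, 2), (2, 3), (5, 0), (5, 1), (5, 2), (5, 3), (6, 0), (6, 1), (6, 2), (6, 3)]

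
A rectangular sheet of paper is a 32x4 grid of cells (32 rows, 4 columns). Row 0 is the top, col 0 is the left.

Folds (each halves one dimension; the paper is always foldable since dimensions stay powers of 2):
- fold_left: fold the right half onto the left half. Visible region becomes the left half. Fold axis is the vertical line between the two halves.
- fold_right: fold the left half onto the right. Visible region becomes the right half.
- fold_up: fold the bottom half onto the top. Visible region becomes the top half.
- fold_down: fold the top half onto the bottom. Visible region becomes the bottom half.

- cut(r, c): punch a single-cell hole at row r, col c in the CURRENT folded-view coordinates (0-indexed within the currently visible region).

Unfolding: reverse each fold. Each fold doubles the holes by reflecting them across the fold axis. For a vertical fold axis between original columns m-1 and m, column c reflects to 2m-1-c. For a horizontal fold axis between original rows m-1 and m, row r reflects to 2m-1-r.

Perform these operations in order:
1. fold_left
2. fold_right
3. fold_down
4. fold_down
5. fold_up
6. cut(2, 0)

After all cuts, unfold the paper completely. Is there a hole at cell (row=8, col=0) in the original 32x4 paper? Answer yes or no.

Answer: no

Derivation:
Op 1 fold_left: fold axis v@2; visible region now rows[0,32) x cols[0,2) = 32x2
Op 2 fold_right: fold axis v@1; visible region now rows[0,32) x cols[1,2) = 32x1
Op 3 fold_down: fold axis h@16; visible region now rows[16,32) x cols[1,2) = 16x1
Op 4 fold_down: fold axis h@24; visible region now rows[24,32) x cols[1,2) = 8x1
Op 5 fold_up: fold axis h@28; visible region now rows[24,28) x cols[1,2) = 4x1
Op 6 cut(2, 0): punch at orig (26,1); cuts so far [(26, 1)]; region rows[24,28) x cols[1,2) = 4x1
Unfold 1 (reflect across h@28): 2 holes -> [(26, 1), (29, 1)]
Unfold 2 (reflect across h@24): 4 holes -> [(18, 1), (21, 1), (26, 1), (29, 1)]
Unfold 3 (reflect across h@16): 8 holes -> [(2, 1), (5, 1), (10, 1), (13, 1), (18, 1), (21, 1), (26, 1), (29, 1)]
Unfold 4 (reflect across v@1): 16 holes -> [(2, 0), (2, 1), (5, 0), (5, 1), (10, 0), (10, 1), (13, 0), (13, 1), (18, 0), (18, 1), (21, 0), (21, 1), (26, 0), (26, 1), (29, 0), (29, 1)]
Unfold 5 (reflect across v@2): 32 holes -> [(2, 0), (2, 1), (2, 2), (2, 3), (5, 0), (5, 1), (5, 2), (5, 3), (10, 0), (10, 1), (10, 2), (10, 3), (13, 0), (13, 1), (13, 2), (13, 3), (18, 0), (18, 1), (18, 2), (18, 3), (21, 0), (21, 1), (21, 2), (21, 3), (26, 0), (26, 1), (26, 2), (26, 3), (29, 0), (29, 1), (29, 2), (29, 3)]
Holes: [(2, 0), (2, 1), (2, 2), (2, 3), (5, 0), (5, 1), (5, 2), (5, 3), (10, 0), (10, 1), (10, 2), (10, 3), (13, 0), (13, 1), (13, 2), (13, 3), (18, 0), (18, 1), (18, 2), (18, 3), (21, 0), (21, 1), (21, 2), (21, 3), (26, 0), (26, 1), (26, 2), (26, 3), (29, 0), (29, 1), (29, 2), (29, 3)]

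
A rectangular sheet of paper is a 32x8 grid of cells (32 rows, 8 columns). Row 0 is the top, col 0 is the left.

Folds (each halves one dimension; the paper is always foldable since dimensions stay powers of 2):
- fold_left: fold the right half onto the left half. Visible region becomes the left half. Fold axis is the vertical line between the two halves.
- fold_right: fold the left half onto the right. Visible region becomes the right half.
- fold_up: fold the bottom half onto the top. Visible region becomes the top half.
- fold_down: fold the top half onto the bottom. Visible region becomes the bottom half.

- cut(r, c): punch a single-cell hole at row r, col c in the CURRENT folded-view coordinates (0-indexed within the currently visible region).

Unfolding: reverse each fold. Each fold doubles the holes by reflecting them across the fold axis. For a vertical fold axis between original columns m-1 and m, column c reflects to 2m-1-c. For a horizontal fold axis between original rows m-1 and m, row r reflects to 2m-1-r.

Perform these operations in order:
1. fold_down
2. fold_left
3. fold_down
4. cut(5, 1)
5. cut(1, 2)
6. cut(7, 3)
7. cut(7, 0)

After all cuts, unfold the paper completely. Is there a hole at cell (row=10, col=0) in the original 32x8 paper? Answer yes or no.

Answer: no

Derivation:
Op 1 fold_down: fold axis h@16; visible region now rows[16,32) x cols[0,8) = 16x8
Op 2 fold_left: fold axis v@4; visible region now rows[16,32) x cols[0,4) = 16x4
Op 3 fold_down: fold axis h@24; visible region now rows[24,32) x cols[0,4) = 8x4
Op 4 cut(5, 1): punch at orig (29,1); cuts so far [(29, 1)]; region rows[24,32) x cols[0,4) = 8x4
Op 5 cut(1, 2): punch at orig (25,2); cuts so far [(25, 2), (29, 1)]; region rows[24,32) x cols[0,4) = 8x4
Op 6 cut(7, 3): punch at orig (31,3); cuts so far [(25, 2), (29, 1), (31, 3)]; region rows[24,32) x cols[0,4) = 8x4
Op 7 cut(7, 0): punch at orig (31,0); cuts so far [(25, 2), (29, 1), (31, 0), (31, 3)]; region rows[24,32) x cols[0,4) = 8x4
Unfold 1 (reflect across h@24): 8 holes -> [(16, 0), (16, 3), (18, 1), (22, 2), (25, 2), (29, 1), (31, 0), (31, 3)]
Unfold 2 (reflect across v@4): 16 holes -> [(16, 0), (16, 3), (16, 4), (16, 7), (18, 1), (18, 6), (22, 2), (22, 5), (25, 2), (25, 5), (29, 1), (29, 6), (31, 0), (31, 3), (31, 4), (31, 7)]
Unfold 3 (reflect across h@16): 32 holes -> [(0, 0), (0, 3), (0, 4), (0, 7), (2, 1), (2, 6), (6, 2), (6, 5), (9, 2), (9, 5), (13, 1), (13, 6), (15, 0), (15, 3), (15, 4), (15, 7), (16, 0), (16, 3), (16, 4), (16, 7), (18, 1), (18, 6), (22, 2), (22, 5), (25, 2), (25, 5), (29, 1), (29, 6), (31, 0), (31, 3), (31, 4), (31, 7)]
Holes: [(0, 0), (0, 3), (0, 4), (0, 7), (2, 1), (2, 6), (6, 2), (6, 5), (9, 2), (9, 5), (13, 1), (13, 6), (15, 0), (15, 3), (15, 4), (15, 7), (16, 0), (16, 3), (16, 4), (16, 7), (18, 1), (18, 6), (22, 2), (22, 5), (25, 2), (25, 5), (29, 1), (29, 6), (31, 0), (31, 3), (31, 4), (31, 7)]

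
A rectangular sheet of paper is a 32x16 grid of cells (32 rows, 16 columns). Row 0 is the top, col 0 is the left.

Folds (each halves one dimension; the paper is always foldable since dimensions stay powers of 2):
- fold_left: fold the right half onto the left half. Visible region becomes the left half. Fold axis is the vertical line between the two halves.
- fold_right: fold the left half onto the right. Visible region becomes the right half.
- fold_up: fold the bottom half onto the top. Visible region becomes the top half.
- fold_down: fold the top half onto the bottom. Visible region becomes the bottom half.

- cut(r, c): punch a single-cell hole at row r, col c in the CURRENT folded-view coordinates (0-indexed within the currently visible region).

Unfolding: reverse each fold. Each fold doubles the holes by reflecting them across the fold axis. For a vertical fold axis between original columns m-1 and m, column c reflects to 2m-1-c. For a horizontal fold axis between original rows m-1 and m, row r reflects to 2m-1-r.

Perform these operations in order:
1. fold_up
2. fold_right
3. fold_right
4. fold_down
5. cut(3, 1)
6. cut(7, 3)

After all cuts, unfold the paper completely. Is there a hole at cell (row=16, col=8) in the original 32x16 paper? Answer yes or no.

Answer: yes

Derivation:
Op 1 fold_up: fold axis h@16; visible region now rows[0,16) x cols[0,16) = 16x16
Op 2 fold_right: fold axis v@8; visible region now rows[0,16) x cols[8,16) = 16x8
Op 3 fold_right: fold axis v@12; visible region now rows[0,16) x cols[12,16) = 16x4
Op 4 fold_down: fold axis h@8; visible region now rows[8,16) x cols[12,16) = 8x4
Op 5 cut(3, 1): punch at orig (11,13); cuts so far [(11, 13)]; region rows[8,16) x cols[12,16) = 8x4
Op 6 cut(7, 3): punch at orig (15,15); cuts so far [(11, 13), (15, 15)]; region rows[8,16) x cols[12,16) = 8x4
Unfold 1 (reflect across h@8): 4 holes -> [(0, 15), (4, 13), (11, 13), (15, 15)]
Unfold 2 (reflect across v@12): 8 holes -> [(0, 8), (0, 15), (4, 10), (4, 13), (11, 10), (11, 13), (15, 8), (15, 15)]
Unfold 3 (reflect across v@8): 16 holes -> [(0, 0), (0, 7), (0, 8), (0, 15), (4, 2), (4, 5), (4, 10), (4, 13), (11, 2), (11, 5), (11, 10), (11, 13), (15, 0), (15, 7), (15, 8), (15, 15)]
Unfold 4 (reflect across h@16): 32 holes -> [(0, 0), (0, 7), (0, 8), (0, 15), (4, 2), (4, 5), (4, 10), (4, 13), (11, 2), (11, 5), (11, 10), (11, 13), (15, 0), (15, 7), (15, 8), (15, 15), (16, 0), (16, 7), (16, 8), (16, 15), (20, 2), (20, 5), (20, 10), (20, 13), (27, 2), (27, 5), (27, 10), (27, 13), (31, 0), (31, 7), (31, 8), (31, 15)]
Holes: [(0, 0), (0, 7), (0, 8), (0, 15), (4, 2), (4, 5), (4, 10), (4, 13), (11, 2), (11, 5), (11, 10), (11, 13), (15, 0), (15, 7), (15, 8), (15, 15), (16, 0), (16, 7), (16, 8), (16, 15), (20, 2), (20, 5), (20, 10), (20, 13), (27, 2), (27, 5), (27, 10), (27, 13), (31, 0), (31, 7), (31, 8), (31, 15)]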